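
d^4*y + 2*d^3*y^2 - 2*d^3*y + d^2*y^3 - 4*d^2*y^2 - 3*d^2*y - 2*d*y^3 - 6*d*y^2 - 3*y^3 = (d - 3)*(d + y)^2*(d*y + y)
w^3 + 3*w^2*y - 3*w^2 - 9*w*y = w*(w - 3)*(w + 3*y)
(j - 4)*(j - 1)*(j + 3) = j^3 - 2*j^2 - 11*j + 12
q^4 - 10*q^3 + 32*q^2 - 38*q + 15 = (q - 5)*(q - 3)*(q - 1)^2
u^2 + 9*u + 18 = (u + 3)*(u + 6)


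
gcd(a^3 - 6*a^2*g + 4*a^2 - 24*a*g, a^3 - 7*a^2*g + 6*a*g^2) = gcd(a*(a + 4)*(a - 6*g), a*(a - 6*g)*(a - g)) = a^2 - 6*a*g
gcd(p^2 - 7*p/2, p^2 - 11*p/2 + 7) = p - 7/2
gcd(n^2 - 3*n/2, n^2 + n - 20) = 1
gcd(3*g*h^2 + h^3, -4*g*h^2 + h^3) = h^2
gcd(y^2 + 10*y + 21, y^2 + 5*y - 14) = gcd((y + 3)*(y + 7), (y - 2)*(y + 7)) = y + 7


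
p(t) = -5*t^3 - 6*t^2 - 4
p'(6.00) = -612.00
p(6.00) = -1300.00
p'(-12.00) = -2016.00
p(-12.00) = 7772.00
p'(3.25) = -197.44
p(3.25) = -239.02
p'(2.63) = -135.31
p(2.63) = -136.46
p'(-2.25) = -48.94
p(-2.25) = 22.58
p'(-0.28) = 2.18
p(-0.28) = -4.36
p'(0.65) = -14.14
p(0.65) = -7.91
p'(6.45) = -701.44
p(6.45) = -1595.30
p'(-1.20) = -7.20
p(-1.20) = -4.00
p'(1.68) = -62.50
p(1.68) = -44.64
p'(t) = -15*t^2 - 12*t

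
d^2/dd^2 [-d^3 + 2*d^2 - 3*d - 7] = 4 - 6*d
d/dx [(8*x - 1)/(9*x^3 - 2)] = (-144*x^3 + 27*x^2 - 16)/(81*x^6 - 36*x^3 + 4)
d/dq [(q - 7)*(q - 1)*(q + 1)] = 3*q^2 - 14*q - 1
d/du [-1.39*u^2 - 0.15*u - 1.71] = -2.78*u - 0.15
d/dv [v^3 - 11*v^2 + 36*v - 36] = 3*v^2 - 22*v + 36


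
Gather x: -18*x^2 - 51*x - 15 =-18*x^2 - 51*x - 15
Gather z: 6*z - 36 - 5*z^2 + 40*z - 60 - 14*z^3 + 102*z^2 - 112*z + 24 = -14*z^3 + 97*z^2 - 66*z - 72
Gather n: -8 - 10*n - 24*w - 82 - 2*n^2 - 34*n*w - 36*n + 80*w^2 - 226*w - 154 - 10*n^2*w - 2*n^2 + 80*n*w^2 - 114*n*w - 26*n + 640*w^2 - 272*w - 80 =n^2*(-10*w - 4) + n*(80*w^2 - 148*w - 72) + 720*w^2 - 522*w - 324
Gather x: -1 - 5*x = -5*x - 1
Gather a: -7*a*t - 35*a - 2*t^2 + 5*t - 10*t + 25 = a*(-7*t - 35) - 2*t^2 - 5*t + 25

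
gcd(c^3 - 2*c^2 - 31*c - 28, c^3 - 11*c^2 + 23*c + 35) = c^2 - 6*c - 7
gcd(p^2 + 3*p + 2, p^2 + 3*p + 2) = p^2 + 3*p + 2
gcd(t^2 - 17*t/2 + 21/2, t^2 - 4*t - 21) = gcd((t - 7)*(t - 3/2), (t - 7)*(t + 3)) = t - 7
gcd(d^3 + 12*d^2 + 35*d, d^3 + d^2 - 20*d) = d^2 + 5*d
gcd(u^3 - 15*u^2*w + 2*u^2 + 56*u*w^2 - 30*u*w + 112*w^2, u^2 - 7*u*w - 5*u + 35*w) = u - 7*w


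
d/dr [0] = 0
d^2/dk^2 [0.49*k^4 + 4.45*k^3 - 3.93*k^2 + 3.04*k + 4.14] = 5.88*k^2 + 26.7*k - 7.86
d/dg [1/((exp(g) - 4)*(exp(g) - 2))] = 2*(3 - exp(g))*exp(g)/(exp(4*g) - 12*exp(3*g) + 52*exp(2*g) - 96*exp(g) + 64)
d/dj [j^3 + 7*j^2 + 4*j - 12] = 3*j^2 + 14*j + 4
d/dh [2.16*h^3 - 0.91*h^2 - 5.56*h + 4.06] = 6.48*h^2 - 1.82*h - 5.56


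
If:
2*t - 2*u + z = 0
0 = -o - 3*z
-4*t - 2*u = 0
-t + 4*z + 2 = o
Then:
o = 36/43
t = 2/43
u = -4/43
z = -12/43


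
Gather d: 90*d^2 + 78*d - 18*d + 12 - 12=90*d^2 + 60*d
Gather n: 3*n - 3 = 3*n - 3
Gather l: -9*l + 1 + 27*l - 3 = 18*l - 2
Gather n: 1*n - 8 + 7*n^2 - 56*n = 7*n^2 - 55*n - 8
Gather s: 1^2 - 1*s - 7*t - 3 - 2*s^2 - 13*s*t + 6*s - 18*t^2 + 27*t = -2*s^2 + s*(5 - 13*t) - 18*t^2 + 20*t - 2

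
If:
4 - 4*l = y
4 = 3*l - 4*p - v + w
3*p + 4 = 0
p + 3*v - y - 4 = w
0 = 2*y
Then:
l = 1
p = -4/3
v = 1/2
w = -23/6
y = 0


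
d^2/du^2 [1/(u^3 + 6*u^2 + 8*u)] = 2*(-3*u*(u + 2)*(u^2 + 6*u + 8) + (3*u^2 + 12*u + 8)^2)/(u^3*(u^2 + 6*u + 8)^3)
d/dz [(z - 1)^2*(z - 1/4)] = 3*z^2 - 9*z/2 + 3/2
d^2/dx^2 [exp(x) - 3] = exp(x)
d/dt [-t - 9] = -1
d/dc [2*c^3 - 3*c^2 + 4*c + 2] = 6*c^2 - 6*c + 4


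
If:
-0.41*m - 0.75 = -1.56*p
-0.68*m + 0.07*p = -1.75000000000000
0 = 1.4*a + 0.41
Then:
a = -0.29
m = 2.70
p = 1.19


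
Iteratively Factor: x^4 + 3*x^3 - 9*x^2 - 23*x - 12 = (x + 1)*(x^3 + 2*x^2 - 11*x - 12) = (x + 1)^2*(x^2 + x - 12) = (x + 1)^2*(x + 4)*(x - 3)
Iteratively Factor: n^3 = (n)*(n^2) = n^2*(n)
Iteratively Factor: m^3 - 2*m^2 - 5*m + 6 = (m - 1)*(m^2 - m - 6) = (m - 3)*(m - 1)*(m + 2)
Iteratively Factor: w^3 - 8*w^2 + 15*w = (w)*(w^2 - 8*w + 15) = w*(w - 5)*(w - 3)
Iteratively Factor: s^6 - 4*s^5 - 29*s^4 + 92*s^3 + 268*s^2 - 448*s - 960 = (s + 4)*(s^5 - 8*s^4 + 3*s^3 + 80*s^2 - 52*s - 240) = (s + 2)*(s + 4)*(s^4 - 10*s^3 + 23*s^2 + 34*s - 120) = (s - 5)*(s + 2)*(s + 4)*(s^3 - 5*s^2 - 2*s + 24) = (s - 5)*(s - 4)*(s + 2)*(s + 4)*(s^2 - s - 6) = (s - 5)*(s - 4)*(s - 3)*(s + 2)*(s + 4)*(s + 2)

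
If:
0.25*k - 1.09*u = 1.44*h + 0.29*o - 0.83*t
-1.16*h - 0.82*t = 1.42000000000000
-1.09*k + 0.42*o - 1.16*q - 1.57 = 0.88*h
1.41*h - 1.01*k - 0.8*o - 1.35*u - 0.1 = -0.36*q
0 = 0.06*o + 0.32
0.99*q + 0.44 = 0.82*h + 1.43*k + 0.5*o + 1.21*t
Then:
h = -0.35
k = 0.81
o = -5.33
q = -3.78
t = -1.24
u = 1.11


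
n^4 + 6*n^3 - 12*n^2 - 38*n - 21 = (n - 3)*(n + 1)^2*(n + 7)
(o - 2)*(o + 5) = o^2 + 3*o - 10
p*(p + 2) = p^2 + 2*p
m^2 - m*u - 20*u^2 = (m - 5*u)*(m + 4*u)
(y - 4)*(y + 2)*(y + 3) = y^3 + y^2 - 14*y - 24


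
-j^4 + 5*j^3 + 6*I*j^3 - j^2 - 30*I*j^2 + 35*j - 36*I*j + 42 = (j - 6)*(j - 7*I)*(-I*j + 1)*(-I*j - I)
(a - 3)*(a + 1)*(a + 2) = a^3 - 7*a - 6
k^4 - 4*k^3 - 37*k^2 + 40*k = k*(k - 8)*(k - 1)*(k + 5)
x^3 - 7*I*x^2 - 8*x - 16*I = (x - 4*I)^2*(x + I)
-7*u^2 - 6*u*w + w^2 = (-7*u + w)*(u + w)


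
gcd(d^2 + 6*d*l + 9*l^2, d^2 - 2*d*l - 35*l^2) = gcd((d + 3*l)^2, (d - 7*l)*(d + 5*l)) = 1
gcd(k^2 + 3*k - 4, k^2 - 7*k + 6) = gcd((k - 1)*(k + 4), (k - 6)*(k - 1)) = k - 1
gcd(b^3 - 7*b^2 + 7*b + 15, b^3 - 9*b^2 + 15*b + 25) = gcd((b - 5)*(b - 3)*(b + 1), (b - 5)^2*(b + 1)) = b^2 - 4*b - 5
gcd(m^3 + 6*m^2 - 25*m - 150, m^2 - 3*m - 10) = m - 5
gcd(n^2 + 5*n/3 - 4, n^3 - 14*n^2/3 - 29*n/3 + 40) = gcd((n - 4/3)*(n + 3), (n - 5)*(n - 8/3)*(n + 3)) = n + 3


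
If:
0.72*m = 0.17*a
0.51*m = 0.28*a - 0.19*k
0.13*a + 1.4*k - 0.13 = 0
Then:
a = 0.10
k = 0.08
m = 0.02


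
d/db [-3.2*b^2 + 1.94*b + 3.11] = 1.94 - 6.4*b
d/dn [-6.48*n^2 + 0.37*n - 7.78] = 0.37 - 12.96*n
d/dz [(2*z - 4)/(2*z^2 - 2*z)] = (-z^2 + 4*z - 2)/(z^2*(z^2 - 2*z + 1))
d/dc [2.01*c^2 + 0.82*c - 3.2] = 4.02*c + 0.82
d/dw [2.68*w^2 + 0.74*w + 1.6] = 5.36*w + 0.74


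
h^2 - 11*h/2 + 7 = (h - 7/2)*(h - 2)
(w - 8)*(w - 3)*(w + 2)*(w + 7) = w^4 - 2*w^3 - 61*w^2 + 62*w + 336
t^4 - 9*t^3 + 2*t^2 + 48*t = t*(t - 8)*(t - 3)*(t + 2)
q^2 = q^2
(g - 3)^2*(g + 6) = g^3 - 27*g + 54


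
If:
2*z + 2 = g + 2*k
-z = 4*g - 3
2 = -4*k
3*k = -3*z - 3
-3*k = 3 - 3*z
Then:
No Solution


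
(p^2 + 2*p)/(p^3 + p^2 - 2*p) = 1/(p - 1)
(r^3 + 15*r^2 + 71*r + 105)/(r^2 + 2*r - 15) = (r^2 + 10*r + 21)/(r - 3)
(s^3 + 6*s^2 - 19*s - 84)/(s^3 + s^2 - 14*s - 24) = (s + 7)/(s + 2)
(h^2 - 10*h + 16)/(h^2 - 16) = (h^2 - 10*h + 16)/(h^2 - 16)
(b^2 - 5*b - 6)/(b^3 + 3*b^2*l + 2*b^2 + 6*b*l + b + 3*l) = (b - 6)/(b^2 + 3*b*l + b + 3*l)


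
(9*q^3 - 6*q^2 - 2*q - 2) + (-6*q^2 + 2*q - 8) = 9*q^3 - 12*q^2 - 10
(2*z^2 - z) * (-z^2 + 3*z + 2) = -2*z^4 + 7*z^3 + z^2 - 2*z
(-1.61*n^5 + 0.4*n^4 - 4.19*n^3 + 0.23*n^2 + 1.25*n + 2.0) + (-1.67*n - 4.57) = -1.61*n^5 + 0.4*n^4 - 4.19*n^3 + 0.23*n^2 - 0.42*n - 2.57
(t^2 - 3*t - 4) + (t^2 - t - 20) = 2*t^2 - 4*t - 24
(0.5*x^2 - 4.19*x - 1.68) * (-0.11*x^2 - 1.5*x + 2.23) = -0.055*x^4 - 0.2891*x^3 + 7.5848*x^2 - 6.8237*x - 3.7464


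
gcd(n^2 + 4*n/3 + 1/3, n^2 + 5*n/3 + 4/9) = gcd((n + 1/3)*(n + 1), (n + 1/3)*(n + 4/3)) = n + 1/3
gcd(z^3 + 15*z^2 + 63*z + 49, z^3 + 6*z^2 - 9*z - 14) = z^2 + 8*z + 7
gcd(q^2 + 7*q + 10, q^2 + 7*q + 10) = q^2 + 7*q + 10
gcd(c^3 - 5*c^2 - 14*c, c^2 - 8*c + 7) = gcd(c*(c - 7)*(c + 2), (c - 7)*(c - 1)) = c - 7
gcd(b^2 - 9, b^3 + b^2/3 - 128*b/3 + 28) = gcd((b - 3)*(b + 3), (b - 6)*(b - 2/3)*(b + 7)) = 1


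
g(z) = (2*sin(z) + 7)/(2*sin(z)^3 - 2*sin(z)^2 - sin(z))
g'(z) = (2*sin(z) + 7)*(-6*sin(z)^2*cos(z) + 4*sin(z)*cos(z) + cos(z))/(2*sin(z)^3 - 2*sin(z)^2 - sin(z))^2 + 2*cos(z)/(2*sin(z)^3 - 2*sin(z)^2 - sin(z))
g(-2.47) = -9.08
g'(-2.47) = 45.21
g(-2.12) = -2.87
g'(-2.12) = 6.08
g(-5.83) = -12.05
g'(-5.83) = 23.81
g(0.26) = -21.15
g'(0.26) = 88.44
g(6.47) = -30.47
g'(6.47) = 181.99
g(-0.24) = 66.69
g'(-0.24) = -172.04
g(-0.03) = 246.61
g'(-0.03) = 7731.80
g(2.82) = -16.86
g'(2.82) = -54.62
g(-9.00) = -91.42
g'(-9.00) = 2083.02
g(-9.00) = -91.42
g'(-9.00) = 2083.02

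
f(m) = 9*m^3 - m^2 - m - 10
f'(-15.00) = 6104.00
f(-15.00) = -30595.00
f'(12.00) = 3863.00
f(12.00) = 15386.00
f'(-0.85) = 20.21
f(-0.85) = -15.40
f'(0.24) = 0.08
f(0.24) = -10.17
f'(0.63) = 8.46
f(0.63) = -8.78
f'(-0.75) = 15.69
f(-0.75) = -13.61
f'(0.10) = -0.93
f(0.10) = -10.10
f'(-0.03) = -0.92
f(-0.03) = -9.97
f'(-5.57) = 847.81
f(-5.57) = -1590.73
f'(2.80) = 205.08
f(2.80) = 176.93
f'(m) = 27*m^2 - 2*m - 1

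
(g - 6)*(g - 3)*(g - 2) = g^3 - 11*g^2 + 36*g - 36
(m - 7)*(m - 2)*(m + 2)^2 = m^4 - 5*m^3 - 18*m^2 + 20*m + 56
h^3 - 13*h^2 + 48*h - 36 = (h - 6)^2*(h - 1)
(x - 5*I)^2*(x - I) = x^3 - 11*I*x^2 - 35*x + 25*I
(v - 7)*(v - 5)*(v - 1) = v^3 - 13*v^2 + 47*v - 35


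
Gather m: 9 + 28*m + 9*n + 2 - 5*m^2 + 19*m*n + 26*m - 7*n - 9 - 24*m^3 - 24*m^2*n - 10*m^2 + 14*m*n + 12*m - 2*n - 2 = -24*m^3 + m^2*(-24*n - 15) + m*(33*n + 66)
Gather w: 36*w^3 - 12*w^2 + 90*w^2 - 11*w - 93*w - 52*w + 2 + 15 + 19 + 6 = 36*w^3 + 78*w^2 - 156*w + 42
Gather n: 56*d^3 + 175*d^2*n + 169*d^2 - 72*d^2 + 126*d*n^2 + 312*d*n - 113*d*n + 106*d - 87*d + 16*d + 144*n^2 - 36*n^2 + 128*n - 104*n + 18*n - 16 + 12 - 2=56*d^3 + 97*d^2 + 35*d + n^2*(126*d + 108) + n*(175*d^2 + 199*d + 42) - 6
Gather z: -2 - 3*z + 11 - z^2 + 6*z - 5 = -z^2 + 3*z + 4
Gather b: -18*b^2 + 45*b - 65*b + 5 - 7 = -18*b^2 - 20*b - 2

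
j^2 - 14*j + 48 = (j - 8)*(j - 6)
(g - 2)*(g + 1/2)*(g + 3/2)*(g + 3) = g^4 + 3*g^3 - 13*g^2/4 - 45*g/4 - 9/2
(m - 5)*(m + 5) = m^2 - 25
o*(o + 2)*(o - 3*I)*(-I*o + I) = -I*o^4 - 3*o^3 - I*o^3 - 3*o^2 + 2*I*o^2 + 6*o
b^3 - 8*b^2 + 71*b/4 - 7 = (b - 4)*(b - 7/2)*(b - 1/2)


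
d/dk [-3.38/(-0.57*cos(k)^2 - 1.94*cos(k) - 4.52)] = (3.8532*cos(k) + 6.5572)*sin(k)/(0.57*cos(k)^2 + 1.94*cos(k) + 4.52)^2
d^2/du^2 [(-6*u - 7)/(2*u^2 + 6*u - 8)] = (-(2*u + 3)^2*(6*u + 7) + (18*u + 25)*(u^2 + 3*u - 4))/(u^2 + 3*u - 4)^3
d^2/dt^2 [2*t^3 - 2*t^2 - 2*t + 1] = 12*t - 4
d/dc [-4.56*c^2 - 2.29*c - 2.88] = -9.12*c - 2.29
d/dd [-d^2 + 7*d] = 7 - 2*d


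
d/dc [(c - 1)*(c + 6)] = 2*c + 5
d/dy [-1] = 0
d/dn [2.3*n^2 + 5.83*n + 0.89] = 4.6*n + 5.83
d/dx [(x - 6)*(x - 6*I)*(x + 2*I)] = 3*x^2 + x*(-12 - 8*I) + 12 + 24*I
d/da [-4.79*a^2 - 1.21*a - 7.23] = -9.58*a - 1.21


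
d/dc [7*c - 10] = 7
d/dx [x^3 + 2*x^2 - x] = 3*x^2 + 4*x - 1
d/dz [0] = 0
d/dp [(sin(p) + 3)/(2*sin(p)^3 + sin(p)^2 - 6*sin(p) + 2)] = (-4*sin(p)^3 - 19*sin(p)^2 - 6*sin(p) + 20)*cos(p)/(2*sin(p)^3 + sin(p)^2 - 6*sin(p) + 2)^2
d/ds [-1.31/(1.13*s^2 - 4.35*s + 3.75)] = (2.9606*s - 5.6985)/(1.13*s^2 - 4.35*s + 3.75)^2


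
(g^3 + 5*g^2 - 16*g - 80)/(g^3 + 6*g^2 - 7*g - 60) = (g - 4)/(g - 3)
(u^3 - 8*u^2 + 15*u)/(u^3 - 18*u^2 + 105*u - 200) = u*(u - 3)/(u^2 - 13*u + 40)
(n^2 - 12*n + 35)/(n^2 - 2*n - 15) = (n - 7)/(n + 3)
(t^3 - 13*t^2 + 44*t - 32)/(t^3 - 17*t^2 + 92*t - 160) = (t - 1)/(t - 5)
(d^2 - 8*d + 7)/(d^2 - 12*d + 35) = (d - 1)/(d - 5)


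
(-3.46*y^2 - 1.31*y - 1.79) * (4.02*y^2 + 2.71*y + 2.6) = -13.9092*y^4 - 14.6428*y^3 - 19.7419*y^2 - 8.2569*y - 4.654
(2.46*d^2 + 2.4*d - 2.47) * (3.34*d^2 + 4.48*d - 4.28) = 8.2164*d^4 + 19.0368*d^3 - 8.0266*d^2 - 21.3376*d + 10.5716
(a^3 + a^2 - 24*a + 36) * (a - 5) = a^4 - 4*a^3 - 29*a^2 + 156*a - 180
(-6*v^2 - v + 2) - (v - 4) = -6*v^2 - 2*v + 6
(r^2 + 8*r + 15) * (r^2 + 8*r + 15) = r^4 + 16*r^3 + 94*r^2 + 240*r + 225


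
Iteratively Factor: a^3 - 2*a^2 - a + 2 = (a - 2)*(a^2 - 1) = (a - 2)*(a + 1)*(a - 1)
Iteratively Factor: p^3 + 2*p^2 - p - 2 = (p + 1)*(p^2 + p - 2) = (p + 1)*(p + 2)*(p - 1)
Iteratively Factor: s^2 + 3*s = (s)*(s + 3)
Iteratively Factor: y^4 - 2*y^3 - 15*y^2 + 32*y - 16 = (y - 4)*(y^3 + 2*y^2 - 7*y + 4) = (y - 4)*(y - 1)*(y^2 + 3*y - 4) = (y - 4)*(y - 1)^2*(y + 4)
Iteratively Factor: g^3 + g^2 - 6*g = (g + 3)*(g^2 - 2*g) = g*(g + 3)*(g - 2)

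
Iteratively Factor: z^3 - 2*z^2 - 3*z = (z - 3)*(z^2 + z) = z*(z - 3)*(z + 1)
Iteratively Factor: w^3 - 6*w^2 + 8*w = (w)*(w^2 - 6*w + 8) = w*(w - 4)*(w - 2)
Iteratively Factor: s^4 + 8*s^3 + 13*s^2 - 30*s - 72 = (s + 4)*(s^3 + 4*s^2 - 3*s - 18) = (s + 3)*(s + 4)*(s^2 + s - 6) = (s + 3)^2*(s + 4)*(s - 2)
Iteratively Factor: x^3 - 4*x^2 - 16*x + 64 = (x - 4)*(x^2 - 16) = (x - 4)*(x + 4)*(x - 4)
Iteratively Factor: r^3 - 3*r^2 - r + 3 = (r - 1)*(r^2 - 2*r - 3) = (r - 1)*(r + 1)*(r - 3)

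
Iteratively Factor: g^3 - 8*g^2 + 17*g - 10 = (g - 1)*(g^2 - 7*g + 10) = (g - 5)*(g - 1)*(g - 2)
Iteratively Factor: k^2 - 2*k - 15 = (k + 3)*(k - 5)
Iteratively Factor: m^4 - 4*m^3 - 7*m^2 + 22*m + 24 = (m + 1)*(m^3 - 5*m^2 - 2*m + 24) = (m - 4)*(m + 1)*(m^2 - m - 6) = (m - 4)*(m + 1)*(m + 2)*(m - 3)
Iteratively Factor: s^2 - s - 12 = (s - 4)*(s + 3)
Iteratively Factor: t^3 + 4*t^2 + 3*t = (t)*(t^2 + 4*t + 3) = t*(t + 3)*(t + 1)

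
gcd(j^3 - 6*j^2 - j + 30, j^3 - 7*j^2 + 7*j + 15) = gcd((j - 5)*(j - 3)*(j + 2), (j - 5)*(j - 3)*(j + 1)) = j^2 - 8*j + 15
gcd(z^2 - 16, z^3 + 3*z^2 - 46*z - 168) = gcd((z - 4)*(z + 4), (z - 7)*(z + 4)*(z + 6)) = z + 4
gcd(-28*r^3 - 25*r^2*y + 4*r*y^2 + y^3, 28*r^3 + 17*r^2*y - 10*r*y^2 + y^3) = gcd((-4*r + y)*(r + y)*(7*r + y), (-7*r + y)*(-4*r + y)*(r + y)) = -4*r^2 - 3*r*y + y^2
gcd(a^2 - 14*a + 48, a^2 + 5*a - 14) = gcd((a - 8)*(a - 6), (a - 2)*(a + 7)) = 1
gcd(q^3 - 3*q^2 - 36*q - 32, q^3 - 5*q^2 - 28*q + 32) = q^2 - 4*q - 32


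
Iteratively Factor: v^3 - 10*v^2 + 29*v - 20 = (v - 1)*(v^2 - 9*v + 20) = (v - 4)*(v - 1)*(v - 5)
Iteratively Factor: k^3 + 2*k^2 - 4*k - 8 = (k + 2)*(k^2 - 4) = (k + 2)^2*(k - 2)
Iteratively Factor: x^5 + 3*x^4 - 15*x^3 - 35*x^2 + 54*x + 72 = (x + 1)*(x^4 + 2*x^3 - 17*x^2 - 18*x + 72) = (x - 3)*(x + 1)*(x^3 + 5*x^2 - 2*x - 24) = (x - 3)*(x + 1)*(x + 4)*(x^2 + x - 6) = (x - 3)*(x - 2)*(x + 1)*(x + 4)*(x + 3)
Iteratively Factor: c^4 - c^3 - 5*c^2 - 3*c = (c)*(c^3 - c^2 - 5*c - 3) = c*(c + 1)*(c^2 - 2*c - 3) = c*(c + 1)^2*(c - 3)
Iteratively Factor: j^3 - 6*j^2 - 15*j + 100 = (j - 5)*(j^2 - j - 20) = (j - 5)*(j + 4)*(j - 5)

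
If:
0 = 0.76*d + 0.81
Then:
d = -1.07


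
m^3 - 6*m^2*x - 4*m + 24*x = (m - 2)*(m + 2)*(m - 6*x)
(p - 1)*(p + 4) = p^2 + 3*p - 4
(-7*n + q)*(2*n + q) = -14*n^2 - 5*n*q + q^2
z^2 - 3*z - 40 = (z - 8)*(z + 5)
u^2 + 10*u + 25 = (u + 5)^2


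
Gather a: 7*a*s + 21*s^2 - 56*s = 7*a*s + 21*s^2 - 56*s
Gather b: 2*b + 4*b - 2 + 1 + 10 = 6*b + 9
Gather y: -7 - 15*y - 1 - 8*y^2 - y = -8*y^2 - 16*y - 8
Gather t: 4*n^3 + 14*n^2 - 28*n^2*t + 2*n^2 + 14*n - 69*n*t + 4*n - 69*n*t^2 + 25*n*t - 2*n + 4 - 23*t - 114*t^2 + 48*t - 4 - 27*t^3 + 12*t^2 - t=4*n^3 + 16*n^2 + 16*n - 27*t^3 + t^2*(-69*n - 102) + t*(-28*n^2 - 44*n + 24)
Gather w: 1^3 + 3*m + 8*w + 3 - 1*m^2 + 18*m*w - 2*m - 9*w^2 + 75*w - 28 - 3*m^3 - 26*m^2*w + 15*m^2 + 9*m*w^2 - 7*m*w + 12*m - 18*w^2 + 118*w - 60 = -3*m^3 + 14*m^2 + 13*m + w^2*(9*m - 27) + w*(-26*m^2 + 11*m + 201) - 84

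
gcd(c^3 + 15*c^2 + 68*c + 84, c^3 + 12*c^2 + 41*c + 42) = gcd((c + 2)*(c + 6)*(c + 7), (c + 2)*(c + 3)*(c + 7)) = c^2 + 9*c + 14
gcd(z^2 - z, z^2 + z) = z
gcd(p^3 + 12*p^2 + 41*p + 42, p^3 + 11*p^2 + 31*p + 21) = p^2 + 10*p + 21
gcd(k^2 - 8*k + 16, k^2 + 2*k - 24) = k - 4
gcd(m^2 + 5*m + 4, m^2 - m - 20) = m + 4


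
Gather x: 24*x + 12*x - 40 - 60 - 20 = 36*x - 120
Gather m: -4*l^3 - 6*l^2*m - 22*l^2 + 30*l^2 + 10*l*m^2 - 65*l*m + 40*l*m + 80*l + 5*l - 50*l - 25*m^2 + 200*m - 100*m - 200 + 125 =-4*l^3 + 8*l^2 + 35*l + m^2*(10*l - 25) + m*(-6*l^2 - 25*l + 100) - 75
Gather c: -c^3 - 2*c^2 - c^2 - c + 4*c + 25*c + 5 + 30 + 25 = -c^3 - 3*c^2 + 28*c + 60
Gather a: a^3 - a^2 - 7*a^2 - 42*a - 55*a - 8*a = a^3 - 8*a^2 - 105*a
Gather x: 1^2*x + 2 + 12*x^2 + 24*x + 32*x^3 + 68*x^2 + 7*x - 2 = 32*x^3 + 80*x^2 + 32*x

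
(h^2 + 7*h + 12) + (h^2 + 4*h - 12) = 2*h^2 + 11*h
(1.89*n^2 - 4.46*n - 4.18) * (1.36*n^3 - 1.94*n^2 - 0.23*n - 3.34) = 2.5704*n^5 - 9.7322*n^4 + 2.5329*n^3 + 2.8224*n^2 + 15.8578*n + 13.9612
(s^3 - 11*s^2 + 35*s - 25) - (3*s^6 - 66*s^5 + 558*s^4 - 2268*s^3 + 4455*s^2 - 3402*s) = -3*s^6 + 66*s^5 - 558*s^4 + 2269*s^3 - 4466*s^2 + 3437*s - 25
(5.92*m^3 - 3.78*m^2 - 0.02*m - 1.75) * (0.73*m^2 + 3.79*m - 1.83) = 4.3216*m^5 + 19.6774*m^4 - 25.1744*m^3 + 5.5641*m^2 - 6.5959*m + 3.2025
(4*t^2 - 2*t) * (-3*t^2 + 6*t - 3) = -12*t^4 + 30*t^3 - 24*t^2 + 6*t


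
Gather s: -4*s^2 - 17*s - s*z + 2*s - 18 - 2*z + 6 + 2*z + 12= -4*s^2 + s*(-z - 15)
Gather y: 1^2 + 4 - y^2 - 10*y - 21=-y^2 - 10*y - 16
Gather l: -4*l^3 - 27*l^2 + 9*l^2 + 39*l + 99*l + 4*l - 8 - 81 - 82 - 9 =-4*l^3 - 18*l^2 + 142*l - 180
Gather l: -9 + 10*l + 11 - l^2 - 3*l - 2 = -l^2 + 7*l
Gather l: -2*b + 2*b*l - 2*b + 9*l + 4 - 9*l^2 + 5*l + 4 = -4*b - 9*l^2 + l*(2*b + 14) + 8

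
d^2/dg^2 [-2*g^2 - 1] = -4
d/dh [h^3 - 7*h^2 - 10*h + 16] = 3*h^2 - 14*h - 10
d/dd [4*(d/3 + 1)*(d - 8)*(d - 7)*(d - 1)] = 16*d^3/3 - 52*d^2 + 184*d/3 + 628/3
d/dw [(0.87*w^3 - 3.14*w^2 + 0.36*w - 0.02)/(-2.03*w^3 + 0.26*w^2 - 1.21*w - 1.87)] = (8.88178419700125e-16*w^5 - 6.14800000000001*w^4 - 0.643799999999999*w^3 - 1.2967*w^2 + 11.754*w - 0.6974)/(4.1209*w^6 - 1.0556*w^5 + 4.9802*w^4 + 6.963*w^3 + 0.4917*w^2 + 4.5254*w + 3.4969)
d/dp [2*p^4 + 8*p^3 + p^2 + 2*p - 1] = 8*p^3 + 24*p^2 + 2*p + 2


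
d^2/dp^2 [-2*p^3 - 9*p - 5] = -12*p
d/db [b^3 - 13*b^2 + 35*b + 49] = 3*b^2 - 26*b + 35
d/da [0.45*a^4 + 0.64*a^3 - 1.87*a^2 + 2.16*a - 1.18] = 1.8*a^3 + 1.92*a^2 - 3.74*a + 2.16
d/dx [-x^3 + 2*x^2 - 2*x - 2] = -3*x^2 + 4*x - 2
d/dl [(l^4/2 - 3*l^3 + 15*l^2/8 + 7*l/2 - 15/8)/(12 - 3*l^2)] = (-4*l^5 + 12*l^4 + 32*l^3 - 130*l^2 + 45*l + 56)/(12*(l^4 - 8*l^2 + 16))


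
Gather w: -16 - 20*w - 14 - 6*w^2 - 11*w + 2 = -6*w^2 - 31*w - 28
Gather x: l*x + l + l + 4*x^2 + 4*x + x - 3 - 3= 2*l + 4*x^2 + x*(l + 5) - 6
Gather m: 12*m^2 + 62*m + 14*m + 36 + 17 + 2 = 12*m^2 + 76*m + 55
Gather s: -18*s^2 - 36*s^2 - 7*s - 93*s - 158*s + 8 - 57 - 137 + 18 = -54*s^2 - 258*s - 168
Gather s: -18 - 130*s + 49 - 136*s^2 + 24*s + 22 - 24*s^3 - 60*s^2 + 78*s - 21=-24*s^3 - 196*s^2 - 28*s + 32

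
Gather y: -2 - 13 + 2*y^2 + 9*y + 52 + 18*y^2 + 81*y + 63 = 20*y^2 + 90*y + 100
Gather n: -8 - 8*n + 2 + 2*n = -6*n - 6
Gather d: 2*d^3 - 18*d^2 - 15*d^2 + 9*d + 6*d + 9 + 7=2*d^3 - 33*d^2 + 15*d + 16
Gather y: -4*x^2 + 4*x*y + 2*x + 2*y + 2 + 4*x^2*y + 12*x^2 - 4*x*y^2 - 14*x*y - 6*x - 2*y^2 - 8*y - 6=8*x^2 - 4*x + y^2*(-4*x - 2) + y*(4*x^2 - 10*x - 6) - 4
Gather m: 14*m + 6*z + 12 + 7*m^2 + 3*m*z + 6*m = 7*m^2 + m*(3*z + 20) + 6*z + 12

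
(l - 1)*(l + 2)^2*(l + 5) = l^4 + 8*l^3 + 15*l^2 - 4*l - 20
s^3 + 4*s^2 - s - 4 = (s - 1)*(s + 1)*(s + 4)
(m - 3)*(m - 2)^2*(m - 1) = m^4 - 8*m^3 + 23*m^2 - 28*m + 12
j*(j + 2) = j^2 + 2*j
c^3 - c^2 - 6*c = c*(c - 3)*(c + 2)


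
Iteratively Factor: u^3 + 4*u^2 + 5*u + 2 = (u + 2)*(u^2 + 2*u + 1) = (u + 1)*(u + 2)*(u + 1)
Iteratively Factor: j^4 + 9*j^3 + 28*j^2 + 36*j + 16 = (j + 2)*(j^3 + 7*j^2 + 14*j + 8) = (j + 2)*(j + 4)*(j^2 + 3*j + 2) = (j + 1)*(j + 2)*(j + 4)*(j + 2)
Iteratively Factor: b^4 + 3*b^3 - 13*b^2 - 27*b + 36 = (b - 3)*(b^3 + 6*b^2 + 5*b - 12) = (b - 3)*(b + 4)*(b^2 + 2*b - 3) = (b - 3)*(b - 1)*(b + 4)*(b + 3)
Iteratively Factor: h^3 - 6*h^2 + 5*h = (h - 5)*(h^2 - h) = (h - 5)*(h - 1)*(h)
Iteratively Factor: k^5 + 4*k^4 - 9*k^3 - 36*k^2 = (k)*(k^4 + 4*k^3 - 9*k^2 - 36*k) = k*(k + 3)*(k^3 + k^2 - 12*k) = k^2*(k + 3)*(k^2 + k - 12) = k^2*(k + 3)*(k + 4)*(k - 3)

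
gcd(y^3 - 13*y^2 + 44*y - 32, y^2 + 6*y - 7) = y - 1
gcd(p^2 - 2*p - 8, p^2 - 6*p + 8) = p - 4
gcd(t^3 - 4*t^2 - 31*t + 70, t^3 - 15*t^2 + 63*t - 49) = t - 7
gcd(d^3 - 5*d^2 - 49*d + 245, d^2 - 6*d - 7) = d - 7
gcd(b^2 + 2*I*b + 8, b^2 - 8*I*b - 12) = b - 2*I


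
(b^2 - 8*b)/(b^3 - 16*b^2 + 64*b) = 1/(b - 8)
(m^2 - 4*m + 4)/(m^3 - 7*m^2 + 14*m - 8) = (m - 2)/(m^2 - 5*m + 4)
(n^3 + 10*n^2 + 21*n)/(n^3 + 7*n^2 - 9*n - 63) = n/(n - 3)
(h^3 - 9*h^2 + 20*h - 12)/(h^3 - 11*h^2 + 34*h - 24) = (h - 2)/(h - 4)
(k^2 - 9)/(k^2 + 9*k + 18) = (k - 3)/(k + 6)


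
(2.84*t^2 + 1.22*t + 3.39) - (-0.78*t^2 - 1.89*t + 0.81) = 3.62*t^2 + 3.11*t + 2.58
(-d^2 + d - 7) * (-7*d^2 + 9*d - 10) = 7*d^4 - 16*d^3 + 68*d^2 - 73*d + 70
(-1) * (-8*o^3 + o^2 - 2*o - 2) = 8*o^3 - o^2 + 2*o + 2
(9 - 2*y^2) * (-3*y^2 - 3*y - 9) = 6*y^4 + 6*y^3 - 9*y^2 - 27*y - 81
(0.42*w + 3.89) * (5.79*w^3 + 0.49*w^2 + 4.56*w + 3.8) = 2.4318*w^4 + 22.7289*w^3 + 3.8213*w^2 + 19.3344*w + 14.782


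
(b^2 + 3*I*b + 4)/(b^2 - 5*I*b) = (b^2 + 3*I*b + 4)/(b*(b - 5*I))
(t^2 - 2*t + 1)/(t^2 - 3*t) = (t^2 - 2*t + 1)/(t*(t - 3))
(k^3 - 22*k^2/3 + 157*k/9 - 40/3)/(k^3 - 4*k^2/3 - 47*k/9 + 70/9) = (3*k^2 - 17*k + 24)/(3*k^2 + k - 14)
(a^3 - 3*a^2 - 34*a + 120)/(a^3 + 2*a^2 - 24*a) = (a - 5)/a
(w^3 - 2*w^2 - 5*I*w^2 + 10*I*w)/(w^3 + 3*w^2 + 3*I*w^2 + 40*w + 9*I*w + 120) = w*(w - 2)/(w^2 + w*(3 + 8*I) + 24*I)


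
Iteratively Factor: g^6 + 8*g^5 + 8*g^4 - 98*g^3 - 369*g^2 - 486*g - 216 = (g + 3)*(g^5 + 5*g^4 - 7*g^3 - 77*g^2 - 138*g - 72) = (g + 3)^2*(g^4 + 2*g^3 - 13*g^2 - 38*g - 24) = (g + 1)*(g + 3)^2*(g^3 + g^2 - 14*g - 24) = (g + 1)*(g + 2)*(g + 3)^2*(g^2 - g - 12) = (g + 1)*(g + 2)*(g + 3)^3*(g - 4)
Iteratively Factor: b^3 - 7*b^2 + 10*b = (b - 5)*(b^2 - 2*b) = b*(b - 5)*(b - 2)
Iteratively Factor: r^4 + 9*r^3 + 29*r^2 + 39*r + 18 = (r + 2)*(r^3 + 7*r^2 + 15*r + 9) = (r + 2)*(r + 3)*(r^2 + 4*r + 3) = (r + 2)*(r + 3)^2*(r + 1)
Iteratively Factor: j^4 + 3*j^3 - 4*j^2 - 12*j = (j + 2)*(j^3 + j^2 - 6*j) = j*(j + 2)*(j^2 + j - 6) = j*(j - 2)*(j + 2)*(j + 3)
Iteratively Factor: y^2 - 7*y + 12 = (y - 4)*(y - 3)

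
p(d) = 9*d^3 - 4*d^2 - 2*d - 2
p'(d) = 27*d^2 - 8*d - 2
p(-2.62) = -186.08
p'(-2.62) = 204.30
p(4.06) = 526.26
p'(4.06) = 410.58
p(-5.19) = -1357.55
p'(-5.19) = 766.79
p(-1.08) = -15.84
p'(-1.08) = 38.13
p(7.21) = 3148.89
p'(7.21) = 1343.89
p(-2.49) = -160.76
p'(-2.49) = 185.32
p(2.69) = 138.86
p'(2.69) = 171.85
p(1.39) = 11.66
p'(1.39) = 39.05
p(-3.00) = -275.00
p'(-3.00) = 265.00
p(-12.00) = -16106.00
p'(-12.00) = 3982.00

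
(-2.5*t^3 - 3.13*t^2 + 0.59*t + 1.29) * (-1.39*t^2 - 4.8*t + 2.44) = 3.475*t^5 + 16.3507*t^4 + 8.1039*t^3 - 12.2623*t^2 - 4.7524*t + 3.1476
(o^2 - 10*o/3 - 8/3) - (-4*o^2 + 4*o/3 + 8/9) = 5*o^2 - 14*o/3 - 32/9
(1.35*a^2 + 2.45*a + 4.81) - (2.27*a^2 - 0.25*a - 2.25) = -0.92*a^2 + 2.7*a + 7.06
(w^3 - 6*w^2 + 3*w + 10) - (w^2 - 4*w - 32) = w^3 - 7*w^2 + 7*w + 42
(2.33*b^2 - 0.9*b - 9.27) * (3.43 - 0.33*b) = -0.7689*b^3 + 8.2889*b^2 - 0.0279000000000003*b - 31.7961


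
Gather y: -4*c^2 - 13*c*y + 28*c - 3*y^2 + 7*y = -4*c^2 + 28*c - 3*y^2 + y*(7 - 13*c)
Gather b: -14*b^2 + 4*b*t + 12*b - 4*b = -14*b^2 + b*(4*t + 8)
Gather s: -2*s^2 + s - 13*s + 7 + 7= -2*s^2 - 12*s + 14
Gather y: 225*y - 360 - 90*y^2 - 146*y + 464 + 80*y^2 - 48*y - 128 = -10*y^2 + 31*y - 24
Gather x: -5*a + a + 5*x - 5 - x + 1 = -4*a + 4*x - 4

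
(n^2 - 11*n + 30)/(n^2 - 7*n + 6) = (n - 5)/(n - 1)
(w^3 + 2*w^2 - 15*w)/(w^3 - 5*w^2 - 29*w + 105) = w/(w - 7)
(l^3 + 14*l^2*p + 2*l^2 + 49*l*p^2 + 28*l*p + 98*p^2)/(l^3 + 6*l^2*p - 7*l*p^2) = (-l^2 - 7*l*p - 2*l - 14*p)/(l*(-l + p))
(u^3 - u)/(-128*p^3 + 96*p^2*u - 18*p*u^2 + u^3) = (-u^3 + u)/(128*p^3 - 96*p^2*u + 18*p*u^2 - u^3)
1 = 1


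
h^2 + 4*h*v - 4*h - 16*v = (h - 4)*(h + 4*v)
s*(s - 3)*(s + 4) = s^3 + s^2 - 12*s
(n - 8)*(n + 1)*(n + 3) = n^3 - 4*n^2 - 29*n - 24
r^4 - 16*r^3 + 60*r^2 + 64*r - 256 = (r - 8)^2*(r - 2)*(r + 2)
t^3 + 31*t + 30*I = (t - 6*I)*(t + I)*(t + 5*I)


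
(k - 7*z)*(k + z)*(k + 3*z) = k^3 - 3*k^2*z - 25*k*z^2 - 21*z^3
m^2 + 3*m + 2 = (m + 1)*(m + 2)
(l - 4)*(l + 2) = l^2 - 2*l - 8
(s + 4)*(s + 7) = s^2 + 11*s + 28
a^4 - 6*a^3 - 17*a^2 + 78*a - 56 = (a - 7)*(a - 2)*(a - 1)*(a + 4)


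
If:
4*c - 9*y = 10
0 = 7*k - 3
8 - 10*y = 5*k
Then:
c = 1069/280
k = 3/7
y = 41/70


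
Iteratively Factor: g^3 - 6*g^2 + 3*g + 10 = (g - 2)*(g^2 - 4*g - 5) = (g - 2)*(g + 1)*(g - 5)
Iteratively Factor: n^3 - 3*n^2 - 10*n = (n + 2)*(n^2 - 5*n) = (n - 5)*(n + 2)*(n)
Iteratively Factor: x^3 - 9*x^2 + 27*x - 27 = (x - 3)*(x^2 - 6*x + 9) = (x - 3)^2*(x - 3)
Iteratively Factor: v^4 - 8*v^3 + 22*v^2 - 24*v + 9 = (v - 3)*(v^3 - 5*v^2 + 7*v - 3) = (v - 3)*(v - 1)*(v^2 - 4*v + 3) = (v - 3)^2*(v - 1)*(v - 1)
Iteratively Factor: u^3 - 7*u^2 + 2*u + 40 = (u - 4)*(u^2 - 3*u - 10) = (u - 5)*(u - 4)*(u + 2)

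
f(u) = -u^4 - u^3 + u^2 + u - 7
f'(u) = -4*u^3 - 3*u^2 + 2*u + 1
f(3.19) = -129.65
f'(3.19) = -153.00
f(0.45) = -6.48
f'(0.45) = 0.93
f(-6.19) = -1205.82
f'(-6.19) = 822.38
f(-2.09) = -14.67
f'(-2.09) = 20.23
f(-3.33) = -85.28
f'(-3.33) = 108.78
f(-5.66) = -825.58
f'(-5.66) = 618.86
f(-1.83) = -10.57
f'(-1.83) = 11.81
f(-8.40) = -4330.85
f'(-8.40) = 2143.34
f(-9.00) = -5767.00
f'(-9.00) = 2656.00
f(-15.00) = -47047.00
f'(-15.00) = 12796.00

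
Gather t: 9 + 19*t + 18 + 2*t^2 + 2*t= 2*t^2 + 21*t + 27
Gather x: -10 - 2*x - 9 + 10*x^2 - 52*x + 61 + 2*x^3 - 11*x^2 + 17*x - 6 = 2*x^3 - x^2 - 37*x + 36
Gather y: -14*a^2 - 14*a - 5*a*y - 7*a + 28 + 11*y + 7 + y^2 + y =-14*a^2 - 21*a + y^2 + y*(12 - 5*a) + 35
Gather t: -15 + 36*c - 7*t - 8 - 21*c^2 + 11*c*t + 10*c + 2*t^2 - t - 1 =-21*c^2 + 46*c + 2*t^2 + t*(11*c - 8) - 24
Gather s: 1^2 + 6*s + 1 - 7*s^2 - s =-7*s^2 + 5*s + 2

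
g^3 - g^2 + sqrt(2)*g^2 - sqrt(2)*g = g*(g - 1)*(g + sqrt(2))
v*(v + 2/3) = v^2 + 2*v/3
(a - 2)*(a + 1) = a^2 - a - 2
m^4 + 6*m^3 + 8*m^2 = m^2*(m + 2)*(m + 4)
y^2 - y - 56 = (y - 8)*(y + 7)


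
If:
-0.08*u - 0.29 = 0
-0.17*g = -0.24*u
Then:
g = -5.12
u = -3.62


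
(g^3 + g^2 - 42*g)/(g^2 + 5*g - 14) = g*(g - 6)/(g - 2)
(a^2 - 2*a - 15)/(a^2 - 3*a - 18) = (a - 5)/(a - 6)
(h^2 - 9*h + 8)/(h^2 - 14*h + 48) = (h - 1)/(h - 6)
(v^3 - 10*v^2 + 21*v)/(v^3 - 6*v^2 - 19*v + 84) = v/(v + 4)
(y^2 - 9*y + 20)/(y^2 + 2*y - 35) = (y - 4)/(y + 7)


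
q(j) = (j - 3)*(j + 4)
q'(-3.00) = -5.00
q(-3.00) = -6.00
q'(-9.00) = -17.00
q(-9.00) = 60.00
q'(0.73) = 2.46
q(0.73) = -10.74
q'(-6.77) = -12.54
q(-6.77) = 27.06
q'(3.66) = 8.32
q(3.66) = 5.06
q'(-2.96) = -4.92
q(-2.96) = -6.20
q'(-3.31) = -5.62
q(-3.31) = -4.35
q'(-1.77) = -2.54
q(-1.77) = -10.64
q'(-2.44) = -3.88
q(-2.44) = -8.49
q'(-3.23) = -5.46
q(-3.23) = -4.80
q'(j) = 2*j + 1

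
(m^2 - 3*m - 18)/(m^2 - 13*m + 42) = (m + 3)/(m - 7)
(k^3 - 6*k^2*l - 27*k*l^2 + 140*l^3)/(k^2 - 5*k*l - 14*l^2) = (k^2 + k*l - 20*l^2)/(k + 2*l)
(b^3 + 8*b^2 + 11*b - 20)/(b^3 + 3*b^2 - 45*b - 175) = (b^2 + 3*b - 4)/(b^2 - 2*b - 35)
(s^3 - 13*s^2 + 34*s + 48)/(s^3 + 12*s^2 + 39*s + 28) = (s^2 - 14*s + 48)/(s^2 + 11*s + 28)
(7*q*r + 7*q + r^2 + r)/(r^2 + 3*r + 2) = (7*q + r)/(r + 2)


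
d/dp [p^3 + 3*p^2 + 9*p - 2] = 3*p^2 + 6*p + 9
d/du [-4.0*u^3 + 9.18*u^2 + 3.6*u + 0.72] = -12.0*u^2 + 18.36*u + 3.6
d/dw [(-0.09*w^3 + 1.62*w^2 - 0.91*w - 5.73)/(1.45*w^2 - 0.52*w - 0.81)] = (-0.1305*w^4 + 0.0935999999999995*w^3 + 0.6958*w^2 + 13.9926*w - 2.2425)/(2.1025*w^4 - 1.508*w^3 - 2.0786*w^2 + 0.8424*w + 0.6561)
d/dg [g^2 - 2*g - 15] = 2*g - 2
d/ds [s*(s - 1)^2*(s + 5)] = 4*s^3 + 9*s^2 - 18*s + 5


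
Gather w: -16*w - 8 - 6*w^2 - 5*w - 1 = -6*w^2 - 21*w - 9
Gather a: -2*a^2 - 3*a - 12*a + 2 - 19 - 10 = -2*a^2 - 15*a - 27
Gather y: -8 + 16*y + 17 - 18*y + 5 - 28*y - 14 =-30*y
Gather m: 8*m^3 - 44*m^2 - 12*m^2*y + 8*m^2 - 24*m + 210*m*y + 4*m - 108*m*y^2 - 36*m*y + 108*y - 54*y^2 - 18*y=8*m^3 + m^2*(-12*y - 36) + m*(-108*y^2 + 174*y - 20) - 54*y^2 + 90*y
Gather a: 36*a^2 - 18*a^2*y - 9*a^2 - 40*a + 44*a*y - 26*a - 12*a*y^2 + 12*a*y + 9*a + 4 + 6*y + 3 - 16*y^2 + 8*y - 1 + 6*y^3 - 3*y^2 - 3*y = a^2*(27 - 18*y) + a*(-12*y^2 + 56*y - 57) + 6*y^3 - 19*y^2 + 11*y + 6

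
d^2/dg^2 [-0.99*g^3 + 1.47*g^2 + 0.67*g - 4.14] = 2.94 - 5.94*g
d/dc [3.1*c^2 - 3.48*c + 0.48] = 6.2*c - 3.48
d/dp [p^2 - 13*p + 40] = 2*p - 13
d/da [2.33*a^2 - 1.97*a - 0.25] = 4.66*a - 1.97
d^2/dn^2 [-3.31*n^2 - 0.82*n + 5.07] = -6.62000000000000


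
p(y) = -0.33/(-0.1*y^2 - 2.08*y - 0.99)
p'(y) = -0.33*(0.2*y + 2.08)/(-0.1*y^2 - 2.08*y - 0.99)^2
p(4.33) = 0.03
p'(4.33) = -0.01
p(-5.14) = -0.05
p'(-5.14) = -0.01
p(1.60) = 0.07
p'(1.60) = -0.04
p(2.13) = 0.06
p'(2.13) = -0.02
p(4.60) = 0.03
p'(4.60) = -0.01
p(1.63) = 0.07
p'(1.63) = -0.04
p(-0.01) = 0.34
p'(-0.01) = -0.73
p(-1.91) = -0.13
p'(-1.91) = -0.08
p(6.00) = 0.02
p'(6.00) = -0.00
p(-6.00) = -0.04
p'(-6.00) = -0.00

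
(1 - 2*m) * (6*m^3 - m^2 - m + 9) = -12*m^4 + 8*m^3 + m^2 - 19*m + 9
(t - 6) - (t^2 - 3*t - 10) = -t^2 + 4*t + 4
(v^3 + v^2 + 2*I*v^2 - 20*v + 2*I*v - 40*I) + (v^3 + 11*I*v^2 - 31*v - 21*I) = 2*v^3 + v^2 + 13*I*v^2 - 51*v + 2*I*v - 61*I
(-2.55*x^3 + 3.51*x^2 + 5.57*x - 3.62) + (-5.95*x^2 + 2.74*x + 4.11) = -2.55*x^3 - 2.44*x^2 + 8.31*x + 0.49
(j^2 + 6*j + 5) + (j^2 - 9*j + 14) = 2*j^2 - 3*j + 19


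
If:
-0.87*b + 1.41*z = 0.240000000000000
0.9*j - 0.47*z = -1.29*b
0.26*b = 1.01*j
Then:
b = 0.06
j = 0.02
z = 0.21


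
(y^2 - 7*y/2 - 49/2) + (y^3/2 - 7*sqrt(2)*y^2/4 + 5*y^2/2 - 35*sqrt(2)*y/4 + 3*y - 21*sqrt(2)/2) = y^3/2 - 7*sqrt(2)*y^2/4 + 7*y^2/2 - 35*sqrt(2)*y/4 - y/2 - 49/2 - 21*sqrt(2)/2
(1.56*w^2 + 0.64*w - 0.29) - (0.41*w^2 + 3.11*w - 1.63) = 1.15*w^2 - 2.47*w + 1.34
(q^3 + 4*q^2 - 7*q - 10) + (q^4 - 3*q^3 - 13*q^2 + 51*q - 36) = q^4 - 2*q^3 - 9*q^2 + 44*q - 46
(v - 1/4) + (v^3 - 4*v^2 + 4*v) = v^3 - 4*v^2 + 5*v - 1/4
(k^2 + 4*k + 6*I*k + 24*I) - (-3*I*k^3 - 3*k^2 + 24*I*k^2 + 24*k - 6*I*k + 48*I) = 3*I*k^3 + 4*k^2 - 24*I*k^2 - 20*k + 12*I*k - 24*I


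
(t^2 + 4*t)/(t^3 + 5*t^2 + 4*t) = 1/(t + 1)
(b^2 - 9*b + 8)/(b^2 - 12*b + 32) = (b - 1)/(b - 4)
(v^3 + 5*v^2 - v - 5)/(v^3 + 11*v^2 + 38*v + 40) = (v^2 - 1)/(v^2 + 6*v + 8)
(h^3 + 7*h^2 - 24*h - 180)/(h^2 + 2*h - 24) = (h^2 + h - 30)/(h - 4)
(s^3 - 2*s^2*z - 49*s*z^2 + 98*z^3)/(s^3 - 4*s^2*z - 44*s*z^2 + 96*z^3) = (-s^2 + 49*z^2)/(-s^2 + 2*s*z + 48*z^2)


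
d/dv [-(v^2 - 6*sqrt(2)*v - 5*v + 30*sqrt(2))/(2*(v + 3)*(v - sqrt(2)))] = (-8*v^2 - 5*sqrt(2)*v^2 + 66*sqrt(2)*v - 96 + 75*sqrt(2))/(2*(v^4 - 2*sqrt(2)*v^3 + 6*v^3 - 12*sqrt(2)*v^2 + 11*v^2 - 18*sqrt(2)*v + 12*v + 18))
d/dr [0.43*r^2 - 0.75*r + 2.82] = 0.86*r - 0.75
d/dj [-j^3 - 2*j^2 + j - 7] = -3*j^2 - 4*j + 1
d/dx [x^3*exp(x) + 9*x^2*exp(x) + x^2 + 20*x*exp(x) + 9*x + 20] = x^3*exp(x) + 12*x^2*exp(x) + 38*x*exp(x) + 2*x + 20*exp(x) + 9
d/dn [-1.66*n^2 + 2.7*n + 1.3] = 2.7 - 3.32*n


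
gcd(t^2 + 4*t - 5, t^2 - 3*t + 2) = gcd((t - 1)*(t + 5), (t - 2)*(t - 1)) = t - 1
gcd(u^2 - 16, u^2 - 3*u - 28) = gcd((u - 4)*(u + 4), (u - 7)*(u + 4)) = u + 4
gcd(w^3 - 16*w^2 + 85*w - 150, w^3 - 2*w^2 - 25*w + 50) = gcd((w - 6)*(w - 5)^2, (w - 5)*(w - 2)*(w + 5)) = w - 5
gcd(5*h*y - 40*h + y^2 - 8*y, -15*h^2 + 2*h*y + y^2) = 5*h + y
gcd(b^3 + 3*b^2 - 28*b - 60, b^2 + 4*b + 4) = b + 2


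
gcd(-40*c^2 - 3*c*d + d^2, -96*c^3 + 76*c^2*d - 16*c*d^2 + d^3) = 8*c - d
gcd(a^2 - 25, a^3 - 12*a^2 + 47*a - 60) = a - 5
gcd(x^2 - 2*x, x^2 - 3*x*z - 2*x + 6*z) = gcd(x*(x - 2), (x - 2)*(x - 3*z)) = x - 2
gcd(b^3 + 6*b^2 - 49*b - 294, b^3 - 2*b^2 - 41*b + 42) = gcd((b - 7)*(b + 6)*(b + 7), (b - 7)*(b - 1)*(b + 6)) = b^2 - b - 42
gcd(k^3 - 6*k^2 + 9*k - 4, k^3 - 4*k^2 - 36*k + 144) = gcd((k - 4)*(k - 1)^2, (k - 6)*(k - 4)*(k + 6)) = k - 4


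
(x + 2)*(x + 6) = x^2 + 8*x + 12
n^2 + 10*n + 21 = (n + 3)*(n + 7)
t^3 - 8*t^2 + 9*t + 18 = (t - 6)*(t - 3)*(t + 1)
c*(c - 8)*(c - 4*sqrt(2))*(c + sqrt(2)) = c^4 - 8*c^3 - 3*sqrt(2)*c^3 - 8*c^2 + 24*sqrt(2)*c^2 + 64*c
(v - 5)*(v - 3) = v^2 - 8*v + 15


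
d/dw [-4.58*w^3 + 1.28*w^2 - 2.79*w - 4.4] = -13.74*w^2 + 2.56*w - 2.79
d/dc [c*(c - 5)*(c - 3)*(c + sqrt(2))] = 4*c^3 - 24*c^2 + 3*sqrt(2)*c^2 - 16*sqrt(2)*c + 30*c + 15*sqrt(2)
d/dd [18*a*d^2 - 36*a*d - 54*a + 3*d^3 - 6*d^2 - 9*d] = 36*a*d - 36*a + 9*d^2 - 12*d - 9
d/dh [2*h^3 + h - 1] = 6*h^2 + 1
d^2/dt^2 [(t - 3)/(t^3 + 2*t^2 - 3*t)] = 2*(3*t^5 - 12*t^4 - 41*t^3 - 9*t^2 + 54*t - 27)/(t^3*(t^6 + 6*t^5 + 3*t^4 - 28*t^3 - 9*t^2 + 54*t - 27))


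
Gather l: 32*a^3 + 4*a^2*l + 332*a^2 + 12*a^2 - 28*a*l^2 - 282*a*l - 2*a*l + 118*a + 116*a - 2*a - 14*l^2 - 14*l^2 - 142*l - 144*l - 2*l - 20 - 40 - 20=32*a^3 + 344*a^2 + 232*a + l^2*(-28*a - 28) + l*(4*a^2 - 284*a - 288) - 80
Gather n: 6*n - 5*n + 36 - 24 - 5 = n + 7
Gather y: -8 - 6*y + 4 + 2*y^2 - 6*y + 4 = 2*y^2 - 12*y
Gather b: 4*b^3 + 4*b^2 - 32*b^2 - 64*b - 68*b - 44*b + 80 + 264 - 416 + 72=4*b^3 - 28*b^2 - 176*b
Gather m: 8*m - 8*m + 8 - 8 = 0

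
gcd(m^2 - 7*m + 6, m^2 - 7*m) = 1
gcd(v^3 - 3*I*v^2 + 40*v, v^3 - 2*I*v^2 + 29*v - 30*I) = v + 5*I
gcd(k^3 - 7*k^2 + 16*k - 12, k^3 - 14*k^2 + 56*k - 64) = k - 2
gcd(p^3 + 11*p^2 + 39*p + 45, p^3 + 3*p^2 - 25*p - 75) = p^2 + 8*p + 15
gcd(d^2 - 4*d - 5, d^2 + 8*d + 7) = d + 1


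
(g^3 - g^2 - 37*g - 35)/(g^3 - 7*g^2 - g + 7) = (g + 5)/(g - 1)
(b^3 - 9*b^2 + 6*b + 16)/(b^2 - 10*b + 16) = b + 1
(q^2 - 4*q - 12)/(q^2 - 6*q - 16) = (q - 6)/(q - 8)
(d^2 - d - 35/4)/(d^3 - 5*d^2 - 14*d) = (-d^2 + d + 35/4)/(d*(-d^2 + 5*d + 14))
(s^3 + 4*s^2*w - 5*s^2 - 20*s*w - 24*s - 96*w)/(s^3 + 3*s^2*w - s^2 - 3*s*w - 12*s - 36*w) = (s^2 + 4*s*w - 8*s - 32*w)/(s^2 + 3*s*w - 4*s - 12*w)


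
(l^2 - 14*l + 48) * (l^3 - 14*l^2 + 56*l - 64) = l^5 - 28*l^4 + 300*l^3 - 1520*l^2 + 3584*l - 3072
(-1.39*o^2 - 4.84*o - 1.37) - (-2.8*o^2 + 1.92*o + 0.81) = 1.41*o^2 - 6.76*o - 2.18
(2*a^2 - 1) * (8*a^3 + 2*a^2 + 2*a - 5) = 16*a^5 + 4*a^4 - 4*a^3 - 12*a^2 - 2*a + 5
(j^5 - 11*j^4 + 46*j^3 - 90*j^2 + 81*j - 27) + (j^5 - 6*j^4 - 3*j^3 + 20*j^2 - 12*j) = 2*j^5 - 17*j^4 + 43*j^3 - 70*j^2 + 69*j - 27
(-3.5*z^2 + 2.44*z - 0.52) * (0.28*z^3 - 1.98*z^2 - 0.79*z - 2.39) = -0.98*z^5 + 7.6132*z^4 - 2.2118*z^3 + 7.467*z^2 - 5.4208*z + 1.2428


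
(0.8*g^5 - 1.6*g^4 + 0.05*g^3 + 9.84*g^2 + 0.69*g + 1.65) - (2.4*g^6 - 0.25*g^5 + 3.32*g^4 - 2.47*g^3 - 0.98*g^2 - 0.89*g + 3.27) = -2.4*g^6 + 1.05*g^5 - 4.92*g^4 + 2.52*g^3 + 10.82*g^2 + 1.58*g - 1.62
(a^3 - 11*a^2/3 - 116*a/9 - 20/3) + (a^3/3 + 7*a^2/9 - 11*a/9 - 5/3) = 4*a^3/3 - 26*a^2/9 - 127*a/9 - 25/3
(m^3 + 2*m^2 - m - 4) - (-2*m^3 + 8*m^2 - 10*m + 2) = 3*m^3 - 6*m^2 + 9*m - 6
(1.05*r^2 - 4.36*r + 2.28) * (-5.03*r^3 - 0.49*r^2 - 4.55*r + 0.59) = -5.2815*r^5 + 21.4163*r^4 - 14.1095*r^3 + 19.3403*r^2 - 12.9464*r + 1.3452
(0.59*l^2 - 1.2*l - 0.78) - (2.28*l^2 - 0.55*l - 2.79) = -1.69*l^2 - 0.65*l + 2.01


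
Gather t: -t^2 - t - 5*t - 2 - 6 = -t^2 - 6*t - 8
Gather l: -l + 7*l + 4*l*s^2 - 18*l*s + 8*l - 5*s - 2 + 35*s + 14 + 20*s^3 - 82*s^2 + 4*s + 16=l*(4*s^2 - 18*s + 14) + 20*s^3 - 82*s^2 + 34*s + 28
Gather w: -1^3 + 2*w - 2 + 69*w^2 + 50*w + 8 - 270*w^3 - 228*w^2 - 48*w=-270*w^3 - 159*w^2 + 4*w + 5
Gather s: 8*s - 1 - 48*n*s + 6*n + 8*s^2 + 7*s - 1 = 6*n + 8*s^2 + s*(15 - 48*n) - 2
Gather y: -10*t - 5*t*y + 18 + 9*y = -10*t + y*(9 - 5*t) + 18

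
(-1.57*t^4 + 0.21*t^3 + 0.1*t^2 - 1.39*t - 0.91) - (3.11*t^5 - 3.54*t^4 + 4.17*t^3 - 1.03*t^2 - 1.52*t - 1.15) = -3.11*t^5 + 1.97*t^4 - 3.96*t^3 + 1.13*t^2 + 0.13*t + 0.24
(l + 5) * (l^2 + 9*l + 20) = l^3 + 14*l^2 + 65*l + 100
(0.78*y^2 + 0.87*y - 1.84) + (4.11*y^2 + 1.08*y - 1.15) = 4.89*y^2 + 1.95*y - 2.99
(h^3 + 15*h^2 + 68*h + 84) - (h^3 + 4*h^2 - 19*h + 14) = 11*h^2 + 87*h + 70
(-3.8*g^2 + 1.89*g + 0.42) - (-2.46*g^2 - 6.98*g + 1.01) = -1.34*g^2 + 8.87*g - 0.59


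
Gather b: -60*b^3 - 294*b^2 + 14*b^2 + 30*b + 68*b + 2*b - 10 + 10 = -60*b^3 - 280*b^2 + 100*b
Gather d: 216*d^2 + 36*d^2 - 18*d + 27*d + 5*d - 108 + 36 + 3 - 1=252*d^2 + 14*d - 70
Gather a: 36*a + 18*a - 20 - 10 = 54*a - 30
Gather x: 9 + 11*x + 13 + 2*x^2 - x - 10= 2*x^2 + 10*x + 12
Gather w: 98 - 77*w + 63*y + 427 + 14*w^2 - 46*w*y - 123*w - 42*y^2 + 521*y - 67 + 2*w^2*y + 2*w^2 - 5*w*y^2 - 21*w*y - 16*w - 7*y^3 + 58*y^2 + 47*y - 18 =w^2*(2*y + 16) + w*(-5*y^2 - 67*y - 216) - 7*y^3 + 16*y^2 + 631*y + 440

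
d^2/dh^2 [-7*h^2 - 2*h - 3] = -14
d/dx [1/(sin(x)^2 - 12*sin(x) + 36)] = -2*cos(x)/(sin(x) - 6)^3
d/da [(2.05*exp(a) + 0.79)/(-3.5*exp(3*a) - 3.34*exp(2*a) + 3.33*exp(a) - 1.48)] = (14.35*exp(3*a) + 15.142*exp(2*a) + 5.2772*exp(a) - 5.6647)*exp(a)/(12.25*exp(6*a) + 23.38*exp(5*a) - 12.1544*exp(4*a) - 11.8844*exp(3*a) + 20.9753*exp(2*a) - 9.8568*exp(a) + 2.1904)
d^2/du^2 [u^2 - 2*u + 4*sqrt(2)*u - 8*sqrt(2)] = 2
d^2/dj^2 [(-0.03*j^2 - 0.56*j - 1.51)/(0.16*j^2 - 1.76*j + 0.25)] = (-0.045568*j^3 - 0.224736*j^2 + 2.685696*j - 9.730502)/(0.004096*j^6 - 0.135168*j^5 + 1.506048*j^4 - 5.874176*j^3 + 2.3532*j^2 - 0.33*j + 0.015625)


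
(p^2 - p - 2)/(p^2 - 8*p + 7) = (p^2 - p - 2)/(p^2 - 8*p + 7)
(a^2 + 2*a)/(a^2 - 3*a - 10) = a/(a - 5)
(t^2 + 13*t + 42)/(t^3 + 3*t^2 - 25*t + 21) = (t + 6)/(t^2 - 4*t + 3)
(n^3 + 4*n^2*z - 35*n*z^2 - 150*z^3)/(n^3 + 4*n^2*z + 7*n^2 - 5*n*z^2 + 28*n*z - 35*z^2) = (-n^2 + n*z + 30*z^2)/(-n^2 + n*z - 7*n + 7*z)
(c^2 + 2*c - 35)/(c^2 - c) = (c^2 + 2*c - 35)/(c*(c - 1))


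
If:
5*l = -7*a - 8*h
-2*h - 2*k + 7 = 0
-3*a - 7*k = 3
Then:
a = -35*l/73 - 220/73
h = 385/146 - 15*l/73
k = 15*l/73 + 63/73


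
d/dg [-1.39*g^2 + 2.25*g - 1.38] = 2.25 - 2.78*g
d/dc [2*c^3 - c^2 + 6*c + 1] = 6*c^2 - 2*c + 6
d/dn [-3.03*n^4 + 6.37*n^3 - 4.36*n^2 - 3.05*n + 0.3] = -12.12*n^3 + 19.11*n^2 - 8.72*n - 3.05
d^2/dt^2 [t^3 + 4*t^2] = 6*t + 8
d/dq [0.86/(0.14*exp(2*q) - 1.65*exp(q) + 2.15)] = (1.419 - 0.2408*exp(q))*exp(q)/(0.14*exp(2*q) - 1.65*exp(q) + 2.15)^2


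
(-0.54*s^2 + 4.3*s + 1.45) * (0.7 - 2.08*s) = 1.1232*s^3 - 9.322*s^2 - 0.00600000000000023*s + 1.015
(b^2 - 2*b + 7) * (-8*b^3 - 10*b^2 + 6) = -8*b^5 + 6*b^4 - 36*b^3 - 64*b^2 - 12*b + 42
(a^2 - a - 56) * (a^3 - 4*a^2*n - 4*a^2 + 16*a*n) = a^5 - 4*a^4*n - 5*a^4 + 20*a^3*n - 52*a^3 + 208*a^2*n + 224*a^2 - 896*a*n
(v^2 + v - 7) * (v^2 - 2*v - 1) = v^4 - v^3 - 10*v^2 + 13*v + 7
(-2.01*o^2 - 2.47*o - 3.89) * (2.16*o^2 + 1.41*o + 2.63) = -4.3416*o^4 - 8.1693*o^3 - 17.1714*o^2 - 11.981*o - 10.2307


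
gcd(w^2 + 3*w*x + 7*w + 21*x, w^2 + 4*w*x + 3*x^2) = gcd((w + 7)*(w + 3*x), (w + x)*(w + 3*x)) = w + 3*x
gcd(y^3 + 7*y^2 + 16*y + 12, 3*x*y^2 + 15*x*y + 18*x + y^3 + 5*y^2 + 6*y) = y^2 + 5*y + 6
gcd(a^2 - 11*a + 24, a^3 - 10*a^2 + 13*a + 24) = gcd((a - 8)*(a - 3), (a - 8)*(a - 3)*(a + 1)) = a^2 - 11*a + 24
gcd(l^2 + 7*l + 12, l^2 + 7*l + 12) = l^2 + 7*l + 12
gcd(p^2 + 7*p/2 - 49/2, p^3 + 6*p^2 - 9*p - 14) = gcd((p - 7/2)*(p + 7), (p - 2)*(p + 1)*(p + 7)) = p + 7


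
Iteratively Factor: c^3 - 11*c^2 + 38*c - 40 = (c - 5)*(c^2 - 6*c + 8) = (c - 5)*(c - 2)*(c - 4)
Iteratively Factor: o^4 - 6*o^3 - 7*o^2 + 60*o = (o - 4)*(o^3 - 2*o^2 - 15*o) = (o - 4)*(o + 3)*(o^2 - 5*o) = (o - 5)*(o - 4)*(o + 3)*(o)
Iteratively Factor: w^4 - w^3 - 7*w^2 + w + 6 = (w - 1)*(w^3 - 7*w - 6) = (w - 1)*(w + 1)*(w^2 - w - 6) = (w - 1)*(w + 1)*(w + 2)*(w - 3)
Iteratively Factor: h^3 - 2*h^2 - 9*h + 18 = (h - 2)*(h^2 - 9) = (h - 2)*(h + 3)*(h - 3)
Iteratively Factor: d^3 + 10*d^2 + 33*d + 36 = (d + 4)*(d^2 + 6*d + 9) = (d + 3)*(d + 4)*(d + 3)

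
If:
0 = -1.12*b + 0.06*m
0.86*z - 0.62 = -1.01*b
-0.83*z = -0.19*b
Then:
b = 0.51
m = 9.59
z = 0.12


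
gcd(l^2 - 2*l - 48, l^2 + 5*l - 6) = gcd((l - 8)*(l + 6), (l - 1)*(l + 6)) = l + 6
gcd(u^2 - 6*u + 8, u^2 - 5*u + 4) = u - 4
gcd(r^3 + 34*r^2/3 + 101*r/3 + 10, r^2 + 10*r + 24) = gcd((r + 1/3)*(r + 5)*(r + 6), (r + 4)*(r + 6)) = r + 6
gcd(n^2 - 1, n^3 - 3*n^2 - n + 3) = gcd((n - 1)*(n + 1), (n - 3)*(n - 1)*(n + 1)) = n^2 - 1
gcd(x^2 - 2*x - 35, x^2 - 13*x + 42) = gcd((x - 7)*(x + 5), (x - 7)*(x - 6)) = x - 7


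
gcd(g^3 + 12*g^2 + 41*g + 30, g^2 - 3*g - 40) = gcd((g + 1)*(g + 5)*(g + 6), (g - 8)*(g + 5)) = g + 5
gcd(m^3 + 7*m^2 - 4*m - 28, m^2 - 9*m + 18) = 1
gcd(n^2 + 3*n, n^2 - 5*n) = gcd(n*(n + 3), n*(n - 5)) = n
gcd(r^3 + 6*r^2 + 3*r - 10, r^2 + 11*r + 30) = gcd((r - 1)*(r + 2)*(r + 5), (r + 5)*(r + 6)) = r + 5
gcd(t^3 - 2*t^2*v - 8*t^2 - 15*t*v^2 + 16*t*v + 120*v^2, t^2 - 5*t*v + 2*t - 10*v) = t - 5*v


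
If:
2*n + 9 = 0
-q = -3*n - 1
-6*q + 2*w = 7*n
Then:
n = -9/2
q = -25/2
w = -213/4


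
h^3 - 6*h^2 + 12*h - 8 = (h - 2)^3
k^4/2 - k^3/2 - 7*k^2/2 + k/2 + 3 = (k/2 + 1)*(k - 3)*(k - 1)*(k + 1)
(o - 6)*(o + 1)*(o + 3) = o^3 - 2*o^2 - 21*o - 18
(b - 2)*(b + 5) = b^2 + 3*b - 10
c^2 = c^2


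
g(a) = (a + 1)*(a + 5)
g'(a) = 2*a + 6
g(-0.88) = 0.49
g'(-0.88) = 4.24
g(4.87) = 57.94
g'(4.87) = 15.74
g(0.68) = 9.54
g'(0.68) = 7.36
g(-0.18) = 3.95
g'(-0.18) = 5.64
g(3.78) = 41.97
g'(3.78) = 13.56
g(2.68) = 28.26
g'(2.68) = 11.36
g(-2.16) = -3.29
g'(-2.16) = 1.68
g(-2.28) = -3.48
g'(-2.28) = 1.44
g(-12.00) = 77.00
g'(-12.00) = -18.00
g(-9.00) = 32.00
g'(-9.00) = -12.00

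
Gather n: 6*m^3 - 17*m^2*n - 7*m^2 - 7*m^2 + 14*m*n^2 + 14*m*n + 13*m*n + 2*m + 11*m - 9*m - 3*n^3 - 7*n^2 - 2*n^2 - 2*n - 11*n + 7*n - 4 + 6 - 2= 6*m^3 - 14*m^2 + 4*m - 3*n^3 + n^2*(14*m - 9) + n*(-17*m^2 + 27*m - 6)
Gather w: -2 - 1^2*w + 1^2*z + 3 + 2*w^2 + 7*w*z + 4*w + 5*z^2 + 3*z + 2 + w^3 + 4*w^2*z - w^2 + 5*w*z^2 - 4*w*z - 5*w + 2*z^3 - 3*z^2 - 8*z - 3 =w^3 + w^2*(4*z + 1) + w*(5*z^2 + 3*z - 2) + 2*z^3 + 2*z^2 - 4*z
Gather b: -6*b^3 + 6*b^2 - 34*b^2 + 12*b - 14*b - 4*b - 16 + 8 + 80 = -6*b^3 - 28*b^2 - 6*b + 72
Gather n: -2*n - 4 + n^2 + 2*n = n^2 - 4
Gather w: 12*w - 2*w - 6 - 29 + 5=10*w - 30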